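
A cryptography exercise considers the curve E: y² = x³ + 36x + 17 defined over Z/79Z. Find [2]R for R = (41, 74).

(41, 5)

tangent at (41, 74): λ = (3·41² + 36)/(2·74) ≡ 23/69. 69⁻¹ ≡ 71 (mod 79), so λ ≡ 23·71 ≡ 53.
  x = λ² - 41 - 41 = 2809 - 82 ≡ 41; y = λ·(41 - 41) - 74 ≡ 5. → (41, 5)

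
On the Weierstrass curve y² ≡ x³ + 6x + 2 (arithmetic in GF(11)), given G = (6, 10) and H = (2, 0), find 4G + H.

(8, 1)

First 4G:
Double-and-add on 4 = (100)₂. Start with G = (6, 10) for the leading 1-bit.
double: tangent at (6, 10): λ = (3·6² + 6)/(2·10) ≡ 4/9. 9⁻¹ ≡ 5 (mod 11), so λ ≡ 4·5 ≡ 9.
  x = λ² - 6 - 6 = 81 - 12 ≡ 3; y = λ·(6 - 3) - 10 ≡ 6. → (3, 6)
double: tangent at (3, 6): λ = (3·3² + 6)/(2·6) ≡ 0/1. 1⁻¹ ≡ 1 (mod 11), so λ ≡ 0·1 ≡ 0.
  x = λ² - 3 - 3 = 0 - 6 ≡ 5; y = λ·(3 - 5) - 6 ≡ 5. → (5, 5)
4G = (5, 5).
Finally 4G + H:
(5, 5) + (2, 0). λ = (0 - 5)/(2 - 5) ≡ 6/8 mod 11. 8⁻¹ ≡ 7 (mod 11), so λ ≡ 9.
  x = λ² - 5 - 2 = 81 - 7 ≡ 8; y = λ·(5 - 8) - 5 ≡ 1. → (8, 1)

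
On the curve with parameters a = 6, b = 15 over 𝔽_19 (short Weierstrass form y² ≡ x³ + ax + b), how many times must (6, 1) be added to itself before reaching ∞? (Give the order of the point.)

7

2P: tangent at (6, 1): λ = (3·6² + 6)/(2·1) ≡ 0/2. 2⁻¹ ≡ 10 (mod 19) since 2·10 = 20 ≡ 1, so λ ≡ 0·10 ≡ 0.
  x = λ² - 6 - 6 = 0 - 12 ≡ 7; y = λ·(6 - 7) - 1 ≡ 18. → (7, 18)
3P: (7, 18) + (6, 1). λ = (1 - 18)/(6 - 7) ≡ 2/18 mod 19. 18⁻¹ ≡ 18 (mod 19), so λ ≡ 17.
  x = λ² - 7 - 6 = 289 - 13 ≡ 10; y = λ·(7 - 10) - 18 ≡ 7. → (10, 7)
4P: (10, 7) + (6, 1). λ = (1 - 7)/(6 - 10) ≡ 13/15 mod 19. 15⁻¹ ≡ 14 (mod 19), so λ ≡ 11.
  x = λ² - 10 - 6 = 121 - 16 ≡ 10; y = λ·(10 - 10) - 7 ≡ 12. → (10, 12)
5P: (10, 12) + (6, 1). λ = (1 - 12)/(6 - 10) ≡ 8/15 mod 19. 15⁻¹ ≡ 14 (mod 19) since 15·14 = 210 ≡ 1, so λ ≡ 17.
  x = λ² - 10 - 6 = 289 - 16 ≡ 7; y = λ·(10 - 7) - 12 ≡ 1. → (7, 1)
6P: (7, 1) + (6, 1). λ = (1 - 1)/(6 - 7) ≡ 0/18 mod 19. 18⁻¹ ≡ 18 (mod 19) since 18·18 = 324 ≡ 1, so λ ≡ 0.
  x = λ² - 7 - 6 = 0 - 13 ≡ 6; y = λ·(7 - 6) - 1 ≡ 18. → (6, 18)
7P: (6, 18) + (6, 1): same x and y₁ ≡ -y₂, so the sum is ∞.
7P = ∞, so the order is 7.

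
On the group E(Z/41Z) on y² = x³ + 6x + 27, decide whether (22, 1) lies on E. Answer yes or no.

y² = 1² ≡ 1; x³ + 6x + 27 = 10807 ≡ 24 (mod 41). 1 ≠ 24.

no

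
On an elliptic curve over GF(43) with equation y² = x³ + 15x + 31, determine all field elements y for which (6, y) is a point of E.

x³ + 15x + 31 = 337 ≡ 36 (mod 43).
Square roots of 36 mod 43: 6 and 37 (since 6² = 36 ≡ 36).

6, 37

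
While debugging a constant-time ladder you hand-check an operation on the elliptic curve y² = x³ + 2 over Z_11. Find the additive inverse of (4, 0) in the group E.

-(4, 0) = (4, -0 mod 11) = (4, 0).

(4, 0)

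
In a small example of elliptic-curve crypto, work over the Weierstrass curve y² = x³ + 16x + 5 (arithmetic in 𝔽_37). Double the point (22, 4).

tangent at (22, 4): λ = (3·22² + 16)/(2·4) ≡ 25/8. 8⁻¹ ≡ 14 (mod 37) since 8·14 = 112 ≡ 1, so λ ≡ 25·14 ≡ 17.
  x = λ² - 22 - 22 = 289 - 44 ≡ 23; y = λ·(22 - 23) - 4 ≡ 16. → (23, 16)

(23, 16)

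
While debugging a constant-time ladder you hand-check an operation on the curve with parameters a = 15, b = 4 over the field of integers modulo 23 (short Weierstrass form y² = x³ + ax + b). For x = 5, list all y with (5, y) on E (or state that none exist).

none

x³ + 15x + 4 = 204 ≡ 20 (mod 23).
20 is a non-residue mod 23; no y exists.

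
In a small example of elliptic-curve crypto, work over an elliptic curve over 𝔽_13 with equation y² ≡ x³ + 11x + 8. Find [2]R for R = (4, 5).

tangent at (4, 5): λ = (3·4² + 11)/(2·5) ≡ 7/10. 10⁻¹ ≡ 4 (mod 13) since 10·4 = 40 ≡ 1, so λ ≡ 7·4 ≡ 2.
  x = λ² - 4 - 4 = 4 - 8 ≡ 9; y = λ·(4 - 9) - 5 ≡ 11. → (9, 11)

(9, 11)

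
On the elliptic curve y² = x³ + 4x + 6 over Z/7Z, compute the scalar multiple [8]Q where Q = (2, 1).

Repeated addition: build up to 8Q.
2Q: tangent at (2, 1): λ = (3·2² + 4)/(2·1) ≡ 2/2. 2⁻¹ ≡ 4 (mod 7) since 2·4 = 8 ≡ 1, so λ ≡ 2·4 ≡ 1.
  x = λ² - 2 - 2 = 1 - 4 ≡ 4; y = λ·(2 - 4) - 1 ≡ 4. → (4, 4)
3Q: (4, 4) + (2, 1). λ = (1 - 4)/(2 - 4) ≡ 4/5 mod 7. 5⁻¹ ≡ 3 (mod 7), so λ ≡ 5.
  x = λ² - 4 - 2 = 25 - 6 ≡ 5; y = λ·(4 - 5) - 4 ≡ 5. → (5, 5)
4Q: (5, 5) + (2, 1). λ = (1 - 5)/(2 - 5) ≡ 3/4 mod 7. 4⁻¹ ≡ 2 (mod 7) since 4·2 = 8 ≡ 1, so λ ≡ 6.
  x = λ² - 5 - 2 = 36 - 7 ≡ 1; y = λ·(5 - 1) - 5 ≡ 5. → (1, 5)
5Q: (1, 5) + (2, 1). λ = (1 - 5)/(2 - 1) ≡ 3/1 mod 7. 1⁻¹ ≡ 1 (mod 7), so λ ≡ 3.
  x = λ² - 1 - 2 = 9 - 3 ≡ 6; y = λ·(1 - 6) - 5 ≡ 1. → (6, 1)
6Q: (6, 1) + (2, 1). λ = (1 - 1)/(2 - 6) ≡ 0/3 mod 7. 3⁻¹ ≡ 5 (mod 7) since 3·5 = 15 ≡ 1, so λ ≡ 0.
  x = λ² - 6 - 2 = 0 - 8 ≡ 6; y = λ·(6 - 6) - 1 ≡ 6. → (6, 6)
7Q: (6, 6) + (2, 1). λ = (1 - 6)/(2 - 6) ≡ 2/3 mod 7. 3⁻¹ ≡ 5 (mod 7), so λ ≡ 3.
  x = λ² - 6 - 2 = 9 - 8 ≡ 1; y = λ·(6 - 1) - 6 ≡ 2. → (1, 2)
8Q: (1, 2) + (2, 1). λ = (1 - 2)/(2 - 1) ≡ 6/1 mod 7. 1⁻¹ ≡ 1 (mod 7) since 1·1 = 1 ≡ 1, so λ ≡ 6.
  x = λ² - 1 - 2 = 36 - 3 ≡ 5; y = λ·(1 - 5) - 2 ≡ 2. → (5, 2)

(5, 2)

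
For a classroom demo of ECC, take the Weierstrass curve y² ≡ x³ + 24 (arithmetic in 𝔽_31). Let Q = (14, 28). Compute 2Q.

tangent at (14, 28): λ = (3·14² + 0)/(2·28) ≡ 30/25. 25⁻¹ ≡ 5 (mod 31), so λ ≡ 30·5 ≡ 26.
  x = λ² - 14 - 14 = 676 - 28 ≡ 28; y = λ·(14 - 28) - 28 ≡ 11. → (28, 11)

(28, 11)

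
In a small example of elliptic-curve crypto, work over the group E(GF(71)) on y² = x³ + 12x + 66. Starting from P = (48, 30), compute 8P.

(4, 6)

Double-and-add on 8 = (1000)₂. Start with P = (48, 30) for the leading 1-bit.
double: tangent at (48, 30): λ = (3·48² + 12)/(2·30) ≡ 37/60. 60⁻¹ ≡ 58 (mod 71) since 60·58 = 3480 ≡ 1, so λ ≡ 37·58 ≡ 16.
  x = λ² - 48 - 48 = 256 - 96 ≡ 18; y = λ·(48 - 18) - 30 ≡ 24. → (18, 24)
double: tangent at (18, 24): λ = (3·18² + 12)/(2·24) ≡ 61/48. 48⁻¹ ≡ 37 (mod 71), so λ ≡ 61·37 ≡ 56.
  x = λ² - 18 - 18 = 3136 - 36 ≡ 47; y = λ·(18 - 47) - 24 ≡ 56. → (47, 56)
double: tangent at (47, 56): λ = (3·47² + 12)/(2·56) ≡ 36/41. 41⁻¹ ≡ 26 (mod 71) since 41·26 = 1066 ≡ 1, so λ ≡ 36·26 ≡ 13.
  x = λ² - 47 - 47 = 169 - 94 ≡ 4; y = λ·(47 - 4) - 56 ≡ 6. → (4, 6)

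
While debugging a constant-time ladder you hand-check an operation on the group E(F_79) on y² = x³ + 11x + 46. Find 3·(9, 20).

Write Q = (9, 20).
Repeated addition: build up to 3Q.
2Q: tangent at (9, 20): λ = (3·9² + 11)/(2·20) ≡ 17/40. 40⁻¹ ≡ 2 (mod 79), so λ ≡ 17·2 ≡ 34.
  x = λ² - 9 - 9 = 1156 - 18 ≡ 32; y = λ·(9 - 32) - 20 ≡ 67. → (32, 67)
3Q: (32, 67) + (9, 20). λ = (20 - 67)/(9 - 32) ≡ 32/56 mod 79. 56⁻¹ ≡ 24 (mod 79), so λ ≡ 57.
  x = λ² - 32 - 9 = 3249 - 41 ≡ 48; y = λ·(32 - 48) - 67 ≡ 48. → (48, 48)

(48, 48)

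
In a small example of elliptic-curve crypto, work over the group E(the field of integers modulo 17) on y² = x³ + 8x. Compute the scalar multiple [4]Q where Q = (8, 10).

(1, 14)

Double-and-add on 4 = (100)₂. Start with Q = (8, 10) for the leading 1-bit.
double: tangent at (8, 10): λ = (3·8² + 8)/(2·10) ≡ 13/3. 3⁻¹ ≡ 6 (mod 17), so λ ≡ 13·6 ≡ 10.
  x = λ² - 8 - 8 = 100 - 16 ≡ 16; y = λ·(8 - 16) - 10 ≡ 12. → (16, 12)
double: tangent at (16, 12): λ = (3·16² + 8)/(2·12) ≡ 11/7. 7⁻¹ ≡ 5 (mod 17) since 7·5 = 35 ≡ 1, so λ ≡ 11·5 ≡ 4.
  x = λ² - 16 - 16 = 16 - 32 ≡ 1; y = λ·(16 - 1) - 12 ≡ 14. → (1, 14)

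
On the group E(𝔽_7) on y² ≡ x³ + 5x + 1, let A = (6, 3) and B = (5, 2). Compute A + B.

(6, 3) + (5, 2). λ = (2 - 3)/(5 - 6) ≡ 6/6 mod 7. 6⁻¹ ≡ 6 (mod 7), so λ ≡ 1.
  x = λ² - 6 - 5 = 1 - 11 ≡ 4; y = λ·(6 - 4) - 3 ≡ 6. → (4, 6)

(4, 6)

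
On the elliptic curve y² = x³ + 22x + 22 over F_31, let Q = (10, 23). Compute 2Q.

(29, 30)

tangent at (10, 23): λ = (3·10² + 22)/(2·23) ≡ 12/15. 15⁻¹ ≡ 29 (mod 31), so λ ≡ 12·29 ≡ 7.
  x = λ² - 10 - 10 = 49 - 20 ≡ 29; y = λ·(10 - 29) - 23 ≡ 30. → (29, 30)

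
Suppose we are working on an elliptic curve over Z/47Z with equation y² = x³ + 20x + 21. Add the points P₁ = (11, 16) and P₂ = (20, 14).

(11, 16) + (20, 14). λ = (14 - 16)/(20 - 11) ≡ 45/9 mod 47. 9⁻¹ ≡ 21 (mod 47), so λ ≡ 5.
  x = λ² - 11 - 20 = 25 - 31 ≡ 41; y = λ·(11 - 41) - 16 ≡ 22. → (41, 22)

(41, 22)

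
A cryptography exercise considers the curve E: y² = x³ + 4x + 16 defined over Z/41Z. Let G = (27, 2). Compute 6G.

Double-and-add on 6 = (110)₂. Start with G = (27, 2) for the leading 1-bit.
double: tangent at (27, 2): λ = (3·27² + 4)/(2·2) ≡ 18/4. 4⁻¹ ≡ 31 (mod 41) since 4·31 = 124 ≡ 1, so λ ≡ 18·31 ≡ 25.
  x = λ² - 27 - 27 = 625 - 54 ≡ 38; y = λ·(27 - 38) - 2 ≡ 10. → (38, 10)
add G: (38, 10) + (27, 2). λ = (2 - 10)/(27 - 38) ≡ 33/30 mod 41. 30⁻¹ ≡ 26 (mod 41), so λ ≡ 38.
  x = λ² - 38 - 27 = 1444 - 65 ≡ 26; y = λ·(38 - 26) - 10 ≡ 36. → (26, 36)
double: tangent at (26, 36): λ = (3·26² + 4)/(2·36) ≡ 23/31. 31⁻¹ ≡ 4 (mod 41) since 31·4 = 124 ≡ 1, so λ ≡ 23·4 ≡ 10.
  x = λ² - 26 - 26 = 100 - 52 ≡ 7; y = λ·(26 - 7) - 36 ≡ 31. → (7, 31)

(7, 31)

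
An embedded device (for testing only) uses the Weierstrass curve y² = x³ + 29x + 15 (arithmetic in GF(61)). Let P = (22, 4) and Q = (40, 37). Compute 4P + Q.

(53, 53)

First 4P:
Double-and-add on 4 = (100)₂. Start with P = (22, 4) for the leading 1-bit.
double: tangent at (22, 4): λ = (3·22² + 29)/(2·4) ≡ 17/8. 8⁻¹ ≡ 23 (mod 61) since 8·23 = 184 ≡ 1, so λ ≡ 17·23 ≡ 25.
  x = λ² - 22 - 22 = 625 - 44 ≡ 32; y = λ·(22 - 32) - 4 ≡ 51. → (32, 51)
double: tangent at (32, 51): λ = (3·32² + 29)/(2·51) ≡ 51/41. 41⁻¹ ≡ 3 (mod 61) since 41·3 = 123 ≡ 1, so λ ≡ 51·3 ≡ 31.
  x = λ² - 32 - 32 = 961 - 64 ≡ 43; y = λ·(32 - 43) - 51 ≡ 35. → (43, 35)
4P = (43, 35).
Finally 4P + Q:
(43, 35) + (40, 37). λ = (37 - 35)/(40 - 43) ≡ 2/58 mod 61. 58⁻¹ ≡ 20 (mod 61) since 58·20 = 1160 ≡ 1, so λ ≡ 40.
  x = λ² - 43 - 40 = 1600 - 83 ≡ 53; y = λ·(43 - 53) - 35 ≡ 53. → (53, 53)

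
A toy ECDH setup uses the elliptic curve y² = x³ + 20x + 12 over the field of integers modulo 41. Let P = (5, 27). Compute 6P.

(16, 0)

Repeated addition: build up to 6P.
2P: tangent at (5, 27): λ = (3·5² + 20)/(2·27) ≡ 13/13. 13⁻¹ ≡ 19 (mod 41), so λ ≡ 13·19 ≡ 1.
  x = λ² - 5 - 5 = 1 - 10 ≡ 32; y = λ·(5 - 32) - 27 ≡ 28. → (32, 28)
3P: (32, 28) + (5, 27). λ = (27 - 28)/(5 - 32) ≡ 40/14 mod 41. 14⁻¹ ≡ 3 (mod 41) since 14·3 = 42 ≡ 1, so λ ≡ 38.
  x = λ² - 32 - 5 = 1444 - 37 ≡ 13; y = λ·(32 - 13) - 28 ≡ 38. → (13, 38)
4P: (13, 38) + (5, 27). λ = (27 - 38)/(5 - 13) ≡ 30/33 mod 41. 33⁻¹ ≡ 5 (mod 41), so λ ≡ 27.
  x = λ² - 13 - 5 = 729 - 18 ≡ 14; y = λ·(13 - 14) - 38 ≡ 17. → (14, 17)
5P: (14, 17) + (5, 27). λ = (27 - 17)/(5 - 14) ≡ 10/32 mod 41. 32⁻¹ ≡ 9 (mod 41) since 32·9 = 288 ≡ 1, so λ ≡ 8.
  x = λ² - 14 - 5 = 64 - 19 ≡ 4; y = λ·(14 - 4) - 17 ≡ 22. → (4, 22)
6P: (4, 22) + (5, 27). λ = (27 - 22)/(5 - 4) ≡ 5/1 mod 41. 1⁻¹ ≡ 1 (mod 41), so λ ≡ 5.
  x = λ² - 4 - 5 = 25 - 9 ≡ 16; y = λ·(4 - 16) - 22 ≡ 0. → (16, 0)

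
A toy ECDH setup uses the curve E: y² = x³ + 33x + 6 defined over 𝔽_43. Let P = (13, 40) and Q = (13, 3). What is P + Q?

O

The two points share x = 13 and their y-coordinates satisfy 40 + 3 ≡ 0 (mod 43), so they are inverses. Their sum is O.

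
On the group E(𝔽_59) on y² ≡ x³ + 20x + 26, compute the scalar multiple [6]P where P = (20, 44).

Repeated addition: build up to 6P.
2P: tangent at (20, 44): λ = (3·20² + 20)/(2·44) ≡ 40/29. 29⁻¹ ≡ 57 (mod 59), so λ ≡ 40·57 ≡ 38.
  x = λ² - 20 - 20 = 1444 - 40 ≡ 47; y = λ·(20 - 47) - 44 ≡ 51. → (47, 51)
3P: (47, 51) + (20, 44). λ = (44 - 51)/(20 - 47) ≡ 52/32 mod 59. 32⁻¹ ≡ 24 (mod 59), so λ ≡ 9.
  x = λ² - 47 - 20 = 81 - 67 ≡ 14; y = λ·(47 - 14) - 51 ≡ 10. → (14, 10)
4P: (14, 10) + (20, 44). λ = (44 - 10)/(20 - 14) ≡ 34/6 mod 59. 6⁻¹ ≡ 10 (mod 59), so λ ≡ 45.
  x = λ² - 14 - 20 = 2025 - 34 ≡ 44; y = λ·(14 - 44) - 10 ≡ 56. → (44, 56)
5P: (44, 56) + (20, 44). λ = (44 - 56)/(20 - 44) ≡ 47/35 mod 59. 35⁻¹ ≡ 27 (mod 59), so λ ≡ 30.
  x = λ² - 44 - 20 = 900 - 64 ≡ 10; y = λ·(44 - 10) - 56 ≡ 20. → (10, 20)
6P: (10, 20) + (20, 44). λ = (44 - 20)/(20 - 10) ≡ 24/10 mod 59. 10⁻¹ ≡ 6 (mod 59) since 10·6 = 60 ≡ 1, so λ ≡ 26.
  x = λ² - 10 - 20 = 676 - 30 ≡ 56; y = λ·(10 - 56) - 20 ≡ 23. → (56, 23)

(56, 23)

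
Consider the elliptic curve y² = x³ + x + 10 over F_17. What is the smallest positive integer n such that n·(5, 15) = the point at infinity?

2P: tangent at (5, 15): λ = (3·5² + 1)/(2·15) ≡ 8/13. 13⁻¹ ≡ 4 (mod 17), so λ ≡ 8·4 ≡ 15.
  x = λ² - 5 - 5 = 225 - 10 ≡ 11; y = λ·(5 - 11) - 15 ≡ 14. → (11, 14)
3P: (11, 14) + (5, 15). λ = (15 - 14)/(5 - 11) ≡ 1/11 mod 17. 11⁻¹ ≡ 14 (mod 17), so λ ≡ 14.
  x = λ² - 11 - 5 = 196 - 16 ≡ 10; y = λ·(11 - 10) - 14 ≡ 0. → (10, 0)
4P: (10, 0) + (5, 15). λ = (15 - 0)/(5 - 10) ≡ 15/12 mod 17. 12⁻¹ ≡ 10 (mod 17), so λ ≡ 14.
  x = λ² - 10 - 5 = 196 - 15 ≡ 11; y = λ·(10 - 11) - 0 ≡ 3. → (11, 3)
5P: (11, 3) + (5, 15). λ = (15 - 3)/(5 - 11) ≡ 12/11 mod 17. 11⁻¹ ≡ 14 (mod 17) since 11·14 = 154 ≡ 1, so λ ≡ 15.
  x = λ² - 11 - 5 = 225 - 16 ≡ 5; y = λ·(11 - 5) - 3 ≡ 2. → (5, 2)
6P: (5, 2) + (5, 15): same x and y₁ ≡ -y₂, so the sum is the point at infinity.
6P = the point at infinity, so the order is 6.

6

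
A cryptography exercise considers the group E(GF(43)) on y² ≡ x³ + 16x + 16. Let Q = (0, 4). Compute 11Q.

(39, 19)

Double-and-add on 11 = (1011)₂. Start with Q = (0, 4) for the leading 1-bit.
double: tangent at (0, 4): λ = (3·0² + 16)/(2·4) ≡ 16/8. 8⁻¹ ≡ 27 (mod 43), so λ ≡ 16·27 ≡ 2.
  x = λ² - 0 - 0 = 4 - 0 ≡ 4; y = λ·(0 - 4) - 4 ≡ 31. → (4, 31)
double: tangent at (4, 31): λ = (3·4² + 16)/(2·31) ≡ 21/19. 19⁻¹ ≡ 34 (mod 43) since 19·34 = 646 ≡ 1, so λ ≡ 21·34 ≡ 26.
  x = λ² - 4 - 4 = 676 - 8 ≡ 23; y = λ·(4 - 23) - 31 ≡ 34. → (23, 34)
add Q: (23, 34) + (0, 4). λ = (4 - 34)/(0 - 23) ≡ 13/20 mod 43. 20⁻¹ ≡ 28 (mod 43), so λ ≡ 20.
  x = λ² - 23 - 0 = 400 - 23 ≡ 33; y = λ·(23 - 33) - 34 ≡ 24. → (33, 24)
double: tangent at (33, 24): λ = (3·33² + 16)/(2·24) ≡ 15/5. 5⁻¹ ≡ 26 (mod 43), so λ ≡ 15·26 ≡ 3.
  x = λ² - 33 - 33 = 9 - 66 ≡ 29; y = λ·(33 - 29) - 24 ≡ 31. → (29, 31)
add Q: (29, 31) + (0, 4). λ = (4 - 31)/(0 - 29) ≡ 16/14 mod 43. 14⁻¹ ≡ 40 (mod 43), so λ ≡ 38.
  x = λ² - 29 - 0 = 1444 - 29 ≡ 39; y = λ·(29 - 39) - 31 ≡ 19. → (39, 19)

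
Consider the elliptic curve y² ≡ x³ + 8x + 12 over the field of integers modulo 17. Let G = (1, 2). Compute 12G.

Repeated addition: build up to 12G.
2G: tangent at (1, 2): λ = (3·1² + 8)/(2·2) ≡ 11/4. 4⁻¹ ≡ 13 (mod 17) since 4·13 = 52 ≡ 1, so λ ≡ 11·13 ≡ 7.
  x = λ² - 1 - 1 = 49 - 2 ≡ 13; y = λ·(1 - 13) - 2 ≡ 16. → (13, 16)
3G: (13, 16) + (1, 2). λ = (2 - 16)/(1 - 13) ≡ 3/5 mod 17. 5⁻¹ ≡ 7 (mod 17), so λ ≡ 4.
  x = λ² - 13 - 1 = 16 - 14 ≡ 2; y = λ·(13 - 2) - 16 ≡ 11. → (2, 11)
4G: (2, 11) + (1, 2). λ = (2 - 11)/(1 - 2) ≡ 8/16 mod 17. 16⁻¹ ≡ 16 (mod 17), so λ ≡ 9.
  x = λ² - 2 - 1 = 81 - 3 ≡ 10; y = λ·(2 - 10) - 11 ≡ 2. → (10, 2)
5G: (10, 2) + (1, 2). λ = (2 - 2)/(1 - 10) ≡ 0/8 mod 17. 8⁻¹ ≡ 15 (mod 17), so λ ≡ 0.
  x = λ² - 10 - 1 = 0 - 11 ≡ 6; y = λ·(10 - 6) - 2 ≡ 15. → (6, 15)
6G: (6, 15) + (1, 2). λ = (2 - 15)/(1 - 6) ≡ 4/12 mod 17. 12⁻¹ ≡ 10 (mod 17), so λ ≡ 6.
  x = λ² - 6 - 1 = 36 - 7 ≡ 12; y = λ·(6 - 12) - 15 ≡ 0. → (12, 0)
7G: (12, 0) + (1, 2). λ = (2 - 0)/(1 - 12) ≡ 2/6 mod 17. 6⁻¹ ≡ 3 (mod 17) since 6·3 = 18 ≡ 1, so λ ≡ 6.
  x = λ² - 12 - 1 = 36 - 13 ≡ 6; y = λ·(12 - 6) - 0 ≡ 2. → (6, 2)
8G: (6, 2) + (1, 2). λ = (2 - 2)/(1 - 6) ≡ 0/12 mod 17. 12⁻¹ ≡ 10 (mod 17), so λ ≡ 0.
  x = λ² - 6 - 1 = 0 - 7 ≡ 10; y = λ·(6 - 10) - 2 ≡ 15. → (10, 15)
9G: (10, 15) + (1, 2). λ = (2 - 15)/(1 - 10) ≡ 4/8 mod 17. 8⁻¹ ≡ 15 (mod 17) since 8·15 = 120 ≡ 1, so λ ≡ 9.
  x = λ² - 10 - 1 = 81 - 11 ≡ 2; y = λ·(10 - 2) - 15 ≡ 6. → (2, 6)
10G: (2, 6) + (1, 2). λ = (2 - 6)/(1 - 2) ≡ 13/16 mod 17. 16⁻¹ ≡ 16 (mod 17), so λ ≡ 4.
  x = λ² - 2 - 1 = 16 - 3 ≡ 13; y = λ·(2 - 13) - 6 ≡ 1. → (13, 1)
11G: (13, 1) + (1, 2). λ = (2 - 1)/(1 - 13) ≡ 1/5 mod 17. 5⁻¹ ≡ 7 (mod 17) since 5·7 = 35 ≡ 1, so λ ≡ 7.
  x = λ² - 13 - 1 = 49 - 14 ≡ 1; y = λ·(13 - 1) - 1 ≡ 15. → (1, 15)
12G: (1, 15) + (1, 2): same x and y₁ ≡ -y₂, so the sum is ∞.

O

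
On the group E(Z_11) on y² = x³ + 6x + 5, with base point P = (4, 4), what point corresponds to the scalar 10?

Double-and-add on 10 = (1010)₂. Start with P = (4, 4) for the leading 1-bit.
double: tangent at (4, 4): λ = (3·4² + 6)/(2·4) ≡ 10/8. 8⁻¹ ≡ 7 (mod 11) since 8·7 = 56 ≡ 1, so λ ≡ 10·7 ≡ 4.
  x = λ² - 4 - 4 = 16 - 8 ≡ 8; y = λ·(4 - 8) - 4 ≡ 2. → (8, 2)
double: tangent at (8, 2): λ = (3·8² + 6)/(2·2) ≡ 0/4. 4⁻¹ ≡ 3 (mod 11), so λ ≡ 0·3 ≡ 0.
  x = λ² - 8 - 8 = 0 - 16 ≡ 6; y = λ·(8 - 6) - 2 ≡ 9. → (6, 9)
add P: (6, 9) + (4, 4). λ = (4 - 9)/(4 - 6) ≡ 6/9 mod 11. 9⁻¹ ≡ 5 (mod 11) since 9·5 = 45 ≡ 1, so λ ≡ 8.
  x = λ² - 6 - 4 = 64 - 10 ≡ 10; y = λ·(6 - 10) - 9 ≡ 3. → (10, 3)
double: tangent at (10, 3): λ = (3·10² + 6)/(2·3) ≡ 9/6. 6⁻¹ ≡ 2 (mod 11) since 6·2 = 12 ≡ 1, so λ ≡ 9·2 ≡ 7.
  x = λ² - 10 - 10 = 49 - 20 ≡ 7; y = λ·(10 - 7) - 3 ≡ 7. → (7, 7)

(7, 7)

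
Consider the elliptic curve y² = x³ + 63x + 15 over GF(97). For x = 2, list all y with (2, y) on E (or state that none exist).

none

x³ + 63x + 15 = 149 ≡ 52 (mod 97).
52 is a non-residue mod 97; no y exists.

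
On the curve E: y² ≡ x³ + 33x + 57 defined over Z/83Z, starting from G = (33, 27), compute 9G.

(13, 39)

Repeated addition: build up to 9G.
2G: tangent at (33, 27): λ = (3·33² + 33)/(2·27) ≡ 63/54. 54⁻¹ ≡ 20 (mod 83) since 54·20 = 1080 ≡ 1, so λ ≡ 63·20 ≡ 15.
  x = λ² - 33 - 33 = 225 - 66 ≡ 76; y = λ·(33 - 76) - 27 ≡ 75. → (76, 75)
3G: (76, 75) + (33, 27). λ = (27 - 75)/(33 - 76) ≡ 35/40 mod 83. 40⁻¹ ≡ 27 (mod 83), so λ ≡ 32.
  x = λ² - 76 - 33 = 1024 - 109 ≡ 2; y = λ·(76 - 2) - 75 ≡ 52. → (2, 52)
4G: (2, 52) + (33, 27). λ = (27 - 52)/(33 - 2) ≡ 58/31 mod 83. 31⁻¹ ≡ 75 (mod 83), so λ ≡ 34.
  x = λ² - 2 - 33 = 1156 - 35 ≡ 42; y = λ·(2 - 42) - 52 ≡ 82. → (42, 82)
5G: (42, 82) + (33, 27). λ = (27 - 82)/(33 - 42) ≡ 28/74 mod 83. 74⁻¹ ≡ 46 (mod 83), so λ ≡ 43.
  x = λ² - 42 - 33 = 1849 - 75 ≡ 31; y = λ·(42 - 31) - 82 ≡ 59. → (31, 59)
6G: (31, 59) + (33, 27). λ = (27 - 59)/(33 - 31) ≡ 51/2 mod 83. 2⁻¹ ≡ 42 (mod 83), so λ ≡ 67.
  x = λ² - 31 - 33 = 4489 - 64 ≡ 26; y = λ·(31 - 26) - 59 ≡ 27. → (26, 27)
7G: (26, 27) + (33, 27). λ = (27 - 27)/(33 - 26) ≡ 0/7 mod 83. 7⁻¹ ≡ 12 (mod 83) since 7·12 = 84 ≡ 1, so λ ≡ 0.
  x = λ² - 26 - 33 = 0 - 59 ≡ 24; y = λ·(26 - 24) - 27 ≡ 56. → (24, 56)
8G: (24, 56) + (33, 27). λ = (27 - 56)/(33 - 24) ≡ 54/9 mod 83. 9⁻¹ ≡ 37 (mod 83), so λ ≡ 6.
  x = λ² - 24 - 33 = 36 - 57 ≡ 62; y = λ·(24 - 62) - 56 ≡ 48. → (62, 48)
9G: (62, 48) + (33, 27). λ = (27 - 48)/(33 - 62) ≡ 62/54 mod 83. 54⁻¹ ≡ 20 (mod 83), so λ ≡ 78.
  x = λ² - 62 - 33 = 6084 - 95 ≡ 13; y = λ·(62 - 13) - 48 ≡ 39. → (13, 39)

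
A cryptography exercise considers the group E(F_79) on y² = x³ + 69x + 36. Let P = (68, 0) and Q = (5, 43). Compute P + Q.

(68, 0) + (5, 43). λ = (43 - 0)/(5 - 68) ≡ 43/16 mod 79. 16⁻¹ ≡ 5 (mod 79), so λ ≡ 57.
  x = λ² - 68 - 5 = 3249 - 73 ≡ 16; y = λ·(68 - 16) - 0 ≡ 41. → (16, 41)

(16, 41)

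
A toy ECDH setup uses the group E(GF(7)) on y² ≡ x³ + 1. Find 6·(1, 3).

Write P = (1, 3).
Double-and-add on 6 = (110)₂. Start with P = (1, 3) for the leading 1-bit.
double: tangent at (1, 3): λ = (3·1² + 0)/(2·3) ≡ 3/6. 6⁻¹ ≡ 6 (mod 7), so λ ≡ 3·6 ≡ 4.
  x = λ² - 1 - 1 = 16 - 2 ≡ 0; y = λ·(1 - 0) - 3 ≡ 1. → (0, 1)
add P: (0, 1) + (1, 3). λ = (3 - 1)/(1 - 0) ≡ 2/1 mod 7. 1⁻¹ ≡ 1 (mod 7) since 1·1 = 1 ≡ 1, so λ ≡ 2.
  x = λ² - 0 - 1 = 4 - 1 ≡ 3; y = λ·(0 - 3) - 1 ≡ 0. → (3, 0)
double: (3, 0) + (3, 0): same x and y₁ ≡ -y₂, so the sum is O.

O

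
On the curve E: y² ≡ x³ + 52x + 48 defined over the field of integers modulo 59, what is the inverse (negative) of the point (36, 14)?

(36, 45)

-(36, 14) = (36, -14 mod 59) = (36, 45).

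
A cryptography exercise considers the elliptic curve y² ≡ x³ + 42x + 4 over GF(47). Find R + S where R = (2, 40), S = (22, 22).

(2, 40) + (22, 22). λ = (22 - 40)/(22 - 2) ≡ 29/20 mod 47. 20⁻¹ ≡ 40 (mod 47), so λ ≡ 32.
  x = λ² - 2 - 22 = 1024 - 24 ≡ 13; y = λ·(2 - 13) - 40 ≡ 31. → (13, 31)

(13, 31)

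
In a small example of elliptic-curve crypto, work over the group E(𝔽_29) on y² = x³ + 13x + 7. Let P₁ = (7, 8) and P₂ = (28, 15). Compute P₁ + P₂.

(7, 21)

(7, 8) + (28, 15). λ = (15 - 8)/(28 - 7) ≡ 7/21 mod 29. 21⁻¹ ≡ 18 (mod 29) since 21·18 = 378 ≡ 1, so λ ≡ 10.
  x = λ² - 7 - 28 = 100 - 35 ≡ 7; y = λ·(7 - 7) - 8 ≡ 21. → (7, 21)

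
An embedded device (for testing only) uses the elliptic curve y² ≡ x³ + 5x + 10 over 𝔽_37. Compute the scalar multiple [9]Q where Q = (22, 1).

Repeated addition: build up to 9Q.
2Q: tangent at (22, 1): λ = (3·22² + 5)/(2·1) ≡ 14/2. 2⁻¹ ≡ 19 (mod 37) since 2·19 = 38 ≡ 1, so λ ≡ 14·19 ≡ 7.
  x = λ² - 22 - 22 = 49 - 44 ≡ 5; y = λ·(22 - 5) - 1 ≡ 7. → (5, 7)
3Q: (5, 7) + (22, 1). λ = (1 - 7)/(22 - 5) ≡ 31/17 mod 37. 17⁻¹ ≡ 24 (mod 37), so λ ≡ 4.
  x = λ² - 5 - 22 = 16 - 27 ≡ 26; y = λ·(5 - 26) - 7 ≡ 20. → (26, 20)
4Q: (26, 20) + (22, 1). λ = (1 - 20)/(22 - 26) ≡ 18/33 mod 37. 33⁻¹ ≡ 9 (mod 37) since 33·9 = 297 ≡ 1, so λ ≡ 14.
  x = λ² - 26 - 22 = 196 - 48 ≡ 0; y = λ·(26 - 0) - 20 ≡ 11. → (0, 11)
5Q: (0, 11) + (22, 1). λ = (1 - 11)/(22 - 0) ≡ 27/22 mod 37. 22⁻¹ ≡ 32 (mod 37), so λ ≡ 13.
  x = λ² - 0 - 22 = 169 - 22 ≡ 36; y = λ·(0 - 36) - 11 ≡ 2. → (36, 2)
6Q: (36, 2) + (22, 1). λ = (1 - 2)/(22 - 36) ≡ 36/23 mod 37. 23⁻¹ ≡ 29 (mod 37) since 23·29 = 667 ≡ 1, so λ ≡ 8.
  x = λ² - 36 - 22 = 64 - 58 ≡ 6; y = λ·(36 - 6) - 2 ≡ 16. → (6, 16)
7Q: (6, 16) + (22, 1). λ = (1 - 16)/(22 - 6) ≡ 22/16 mod 37. 16⁻¹ ≡ 7 (mod 37), so λ ≡ 6.
  x = λ² - 6 - 22 = 36 - 28 ≡ 8; y = λ·(6 - 8) - 16 ≡ 9. → (8, 9)
8Q: (8, 9) + (22, 1). λ = (1 - 9)/(22 - 8) ≡ 29/14 mod 37. 14⁻¹ ≡ 8 (mod 37), so λ ≡ 10.
  x = λ² - 8 - 22 = 100 - 30 ≡ 33; y = λ·(8 - 33) - 9 ≡ 0. → (33, 0)
9Q: (33, 0) + (22, 1). λ = (1 - 0)/(22 - 33) ≡ 1/26 mod 37. 26⁻¹ ≡ 10 (mod 37) since 26·10 = 260 ≡ 1, so λ ≡ 10.
  x = λ² - 33 - 22 = 100 - 55 ≡ 8; y = λ·(33 - 8) - 0 ≡ 28. → (8, 28)

(8, 28)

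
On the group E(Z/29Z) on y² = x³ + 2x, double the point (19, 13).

tangent at (19, 13): λ = (3·19² + 2)/(2·13) ≡ 12/26. 26⁻¹ ≡ 19 (mod 29), so λ ≡ 12·19 ≡ 25.
  x = λ² - 19 - 19 = 625 - 38 ≡ 7; y = λ·(19 - 7) - 13 ≡ 26. → (7, 26)

(7, 26)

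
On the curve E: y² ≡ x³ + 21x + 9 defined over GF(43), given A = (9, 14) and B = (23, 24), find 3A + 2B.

(22, 38)

First 3A:
Repeated addition: build up to 3A.
2A: tangent at (9, 14): λ = (3·9² + 21)/(2·14) ≡ 6/28. 28⁻¹ ≡ 20 (mod 43) since 28·20 = 560 ≡ 1, so λ ≡ 6·20 ≡ 34.
  x = λ² - 9 - 9 = 1156 - 18 ≡ 20; y = λ·(9 - 20) - 14 ≡ 42. → (20, 42)
3A: (20, 42) + (9, 14). λ = (14 - 42)/(9 - 20) ≡ 15/32 mod 43. 32⁻¹ ≡ 39 (mod 43), so λ ≡ 26.
  x = λ² - 20 - 9 = 676 - 29 ≡ 2; y = λ·(20 - 2) - 42 ≡ 39. → (2, 39)
3A = (2, 39).
Next 2B:
Repeated addition: build up to 2B.
2B: tangent at (23, 24): λ = (3·23² + 21)/(2·24) ≡ 17/5. 5⁻¹ ≡ 26 (mod 43) since 5·26 = 130 ≡ 1, so λ ≡ 17·26 ≡ 12.
  x = λ² - 23 - 23 = 144 - 46 ≡ 12; y = λ·(23 - 12) - 24 ≡ 22. → (12, 22)
2B = (12, 22).
Finally 3A + 2B:
(2, 39) + (12, 22). λ = (22 - 39)/(12 - 2) ≡ 26/10 mod 43. 10⁻¹ ≡ 13 (mod 43) since 10·13 = 130 ≡ 1, so λ ≡ 37.
  x = λ² - 2 - 12 = 1369 - 14 ≡ 22; y = λ·(2 - 22) - 39 ≡ 38. → (22, 38)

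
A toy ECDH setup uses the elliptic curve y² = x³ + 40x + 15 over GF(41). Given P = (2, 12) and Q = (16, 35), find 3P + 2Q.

First 3P:
Repeated addition: build up to 3P.
2P: tangent at (2, 12): λ = (3·2² + 40)/(2·12) ≡ 11/24. 24⁻¹ ≡ 12 (mod 41) since 24·12 = 288 ≡ 1, so λ ≡ 11·12 ≡ 9.
  x = λ² - 2 - 2 = 81 - 4 ≡ 36; y = λ·(2 - 36) - 12 ≡ 10. → (36, 10)
3P: (36, 10) + (2, 12). λ = (12 - 10)/(2 - 36) ≡ 2/7 mod 41. 7⁻¹ ≡ 6 (mod 41), so λ ≡ 12.
  x = λ² - 36 - 2 = 144 - 38 ≡ 24; y = λ·(36 - 24) - 10 ≡ 11. → (24, 11)
3P = (24, 11).
Next 2Q:
Repeated addition: build up to 2Q.
2Q: tangent at (16, 35): λ = (3·16² + 40)/(2·35) ≡ 29/29. 29⁻¹ ≡ 17 (mod 41), so λ ≡ 29·17 ≡ 1.
  x = λ² - 16 - 16 = 1 - 32 ≡ 10; y = λ·(16 - 10) - 35 ≡ 12. → (10, 12)
2Q = (10, 12).
Finally 3P + 2Q:
(24, 11) + (10, 12). λ = (12 - 11)/(10 - 24) ≡ 1/27 mod 41. 27⁻¹ ≡ 38 (mod 41) since 27·38 = 1026 ≡ 1, so λ ≡ 38.
  x = λ² - 24 - 10 = 1444 - 34 ≡ 16; y = λ·(24 - 16) - 11 ≡ 6. → (16, 6)

(16, 6)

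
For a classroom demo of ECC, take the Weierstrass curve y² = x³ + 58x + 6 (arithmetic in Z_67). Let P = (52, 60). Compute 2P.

tangent at (52, 60): λ = (3·52² + 58)/(2·60) ≡ 63/53. 53⁻¹ ≡ 43 (mod 67), so λ ≡ 63·43 ≡ 29.
  x = λ² - 52 - 52 = 841 - 104 ≡ 0; y = λ·(52 - 0) - 60 ≡ 41. → (0, 41)

(0, 41)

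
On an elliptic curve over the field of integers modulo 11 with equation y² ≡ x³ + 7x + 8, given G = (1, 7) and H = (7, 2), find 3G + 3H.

First 3G:
Repeated addition: build up to 3G.
2G: tangent at (1, 7): λ = (3·1² + 7)/(2·7) ≡ 10/3. 3⁻¹ ≡ 4 (mod 11) since 3·4 = 12 ≡ 1, so λ ≡ 10·4 ≡ 7.
  x = λ² - 1 - 1 = 49 - 2 ≡ 3; y = λ·(1 - 3) - 7 ≡ 1. → (3, 1)
3G: (3, 1) + (1, 7). λ = (7 - 1)/(1 - 3) ≡ 6/9 mod 11. 9⁻¹ ≡ 5 (mod 11) since 9·5 = 45 ≡ 1, so λ ≡ 8.
  x = λ² - 3 - 1 = 64 - 4 ≡ 5; y = λ·(3 - 5) - 1 ≡ 5. → (5, 5)
3G = (5, 5).
Next 3H:
Repeated addition: build up to 3H.
2H: tangent at (7, 2): λ = (3·7² + 7)/(2·2) ≡ 0/4. 4⁻¹ ≡ 3 (mod 11) since 4·3 = 12 ≡ 1, so λ ≡ 0·3 ≡ 0.
  x = λ² - 7 - 7 = 0 - 14 ≡ 8; y = λ·(7 - 8) - 2 ≡ 9. → (8, 9)
3H: (8, 9) + (7, 2). λ = (2 - 9)/(7 - 8) ≡ 4/10 mod 11. 10⁻¹ ≡ 10 (mod 11) since 10·10 = 100 ≡ 1, so λ ≡ 7.
  x = λ² - 8 - 7 = 49 - 15 ≡ 1; y = λ·(8 - 1) - 9 ≡ 7. → (1, 7)
3H = (1, 7).
Finally 3G + 3H:
(5, 5) + (1, 7). λ = (7 - 5)/(1 - 5) ≡ 2/7 mod 11. 7⁻¹ ≡ 8 (mod 11) since 7·8 = 56 ≡ 1, so λ ≡ 5.
  x = λ² - 5 - 1 = 25 - 6 ≡ 8; y = λ·(5 - 8) - 5 ≡ 2. → (8, 2)

(8, 2)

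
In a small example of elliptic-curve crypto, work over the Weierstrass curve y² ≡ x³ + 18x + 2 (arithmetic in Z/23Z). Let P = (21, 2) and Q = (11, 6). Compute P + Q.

(21, 2) + (11, 6). λ = (6 - 2)/(11 - 21) ≡ 4/13 mod 23. 13⁻¹ ≡ 16 (mod 23) since 13·16 = 208 ≡ 1, so λ ≡ 18.
  x = λ² - 21 - 11 = 324 - 32 ≡ 16; y = λ·(21 - 16) - 2 ≡ 19. → (16, 19)

(16, 19)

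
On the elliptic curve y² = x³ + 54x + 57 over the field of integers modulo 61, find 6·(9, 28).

(34, 12)

Write G = (9, 28).
Double-and-add on 6 = (110)₂. Start with G = (9, 28) for the leading 1-bit.
double: tangent at (9, 28): λ = (3·9² + 54)/(2·28) ≡ 53/56. 56⁻¹ ≡ 12 (mod 61) since 56·12 = 672 ≡ 1, so λ ≡ 53·12 ≡ 26.
  x = λ² - 9 - 9 = 676 - 18 ≡ 48; y = λ·(9 - 48) - 28 ≡ 56. → (48, 56)
add G: (48, 56) + (9, 28). λ = (28 - 56)/(9 - 48) ≡ 33/22 mod 61. 22⁻¹ ≡ 25 (mod 61) since 22·25 = 550 ≡ 1, so λ ≡ 32.
  x = λ² - 48 - 9 = 1024 - 57 ≡ 52; y = λ·(48 - 52) - 56 ≡ 60. → (52, 60)
double: tangent at (52, 60): λ = (3·52² + 54)/(2·60) ≡ 53/59. 59⁻¹ ≡ 30 (mod 61), so λ ≡ 53·30 ≡ 4.
  x = λ² - 52 - 52 = 16 - 104 ≡ 34; y = λ·(52 - 34) - 60 ≡ 12. → (34, 12)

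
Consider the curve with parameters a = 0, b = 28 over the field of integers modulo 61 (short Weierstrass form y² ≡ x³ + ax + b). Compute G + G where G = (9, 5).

tangent at (9, 5): λ = (3·9² + 0)/(2·5) ≡ 60/10. 10⁻¹ ≡ 55 (mod 61), so λ ≡ 60·55 ≡ 6.
  x = λ² - 9 - 9 = 36 - 18 ≡ 18; y = λ·(9 - 18) - 5 ≡ 2. → (18, 2)

(18, 2)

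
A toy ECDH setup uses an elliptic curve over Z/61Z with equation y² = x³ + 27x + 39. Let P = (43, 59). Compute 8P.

Repeated addition: build up to 8P.
2P: tangent at (43, 59): λ = (3·43² + 27)/(2·59) ≡ 23/57. 57⁻¹ ≡ 15 (mod 61), so λ ≡ 23·15 ≡ 40.
  x = λ² - 43 - 43 = 1600 - 86 ≡ 50; y = λ·(43 - 50) - 59 ≡ 27. → (50, 27)
3P: (50, 27) + (43, 59). λ = (59 - 27)/(43 - 50) ≡ 32/54 mod 61. 54⁻¹ ≡ 26 (mod 61) since 54·26 = 1404 ≡ 1, so λ ≡ 39.
  x = λ² - 50 - 43 = 1521 - 93 ≡ 25; y = λ·(50 - 25) - 27 ≡ 33. → (25, 33)
4P: (25, 33) + (43, 59). λ = (59 - 33)/(43 - 25) ≡ 26/18 mod 61. 18⁻¹ ≡ 17 (mod 61), so λ ≡ 15.
  x = λ² - 25 - 43 = 225 - 68 ≡ 35; y = λ·(25 - 35) - 33 ≡ 0. → (35, 0)
5P: (35, 0) + (43, 59). λ = (59 - 0)/(43 - 35) ≡ 59/8 mod 61. 8⁻¹ ≡ 23 (mod 61), so λ ≡ 15.
  x = λ² - 35 - 43 = 225 - 78 ≡ 25; y = λ·(35 - 25) - 0 ≡ 28. → (25, 28)
6P: (25, 28) + (43, 59). λ = (59 - 28)/(43 - 25) ≡ 31/18 mod 61. 18⁻¹ ≡ 17 (mod 61), so λ ≡ 39.
  x = λ² - 25 - 43 = 1521 - 68 ≡ 50; y = λ·(25 - 50) - 28 ≡ 34. → (50, 34)
7P: (50, 34) + (43, 59). λ = (59 - 34)/(43 - 50) ≡ 25/54 mod 61. 54⁻¹ ≡ 26 (mod 61) since 54·26 = 1404 ≡ 1, so λ ≡ 40.
  x = λ² - 50 - 43 = 1600 - 93 ≡ 43; y = λ·(50 - 43) - 34 ≡ 2. → (43, 2)
8P: (43, 2) + (43, 59): same x and y₁ ≡ -y₂, so the sum is O.

O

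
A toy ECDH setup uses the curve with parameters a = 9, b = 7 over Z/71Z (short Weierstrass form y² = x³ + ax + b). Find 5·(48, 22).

Write G = (48, 22).
Repeated addition: build up to 5G.
2G: tangent at (48, 22): λ = (3·48² + 9)/(2·22) ≡ 34/44. 44⁻¹ ≡ 21 (mod 71) since 44·21 = 924 ≡ 1, so λ ≡ 34·21 ≡ 4.
  x = λ² - 48 - 48 = 16 - 96 ≡ 62; y = λ·(48 - 62) - 22 ≡ 64. → (62, 64)
3G: (62, 64) + (48, 22). λ = (22 - 64)/(48 - 62) ≡ 29/57 mod 71. 57⁻¹ ≡ 5 (mod 71), so λ ≡ 3.
  x = λ² - 62 - 48 = 9 - 110 ≡ 41; y = λ·(62 - 41) - 64 ≡ 70. → (41, 70)
4G: (41, 70) + (48, 22). λ = (22 - 70)/(48 - 41) ≡ 23/7 mod 71. 7⁻¹ ≡ 61 (mod 71), so λ ≡ 54.
  x = λ² - 41 - 48 = 2916 - 89 ≡ 58; y = λ·(41 - 58) - 70 ≡ 6. → (58, 6)
5G: (58, 6) + (48, 22). λ = (22 - 6)/(48 - 58) ≡ 16/61 mod 71. 61⁻¹ ≡ 7 (mod 71), so λ ≡ 41.
  x = λ² - 58 - 48 = 1681 - 106 ≡ 13; y = λ·(58 - 13) - 6 ≡ 64. → (13, 64)

(13, 64)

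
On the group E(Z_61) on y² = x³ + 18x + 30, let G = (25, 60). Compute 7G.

Repeated addition: build up to 7G.
2G: tangent at (25, 60): λ = (3·25² + 18)/(2·60) ≡ 2/59. 59⁻¹ ≡ 30 (mod 61), so λ ≡ 2·30 ≡ 60.
  x = λ² - 25 - 25 = 3600 - 50 ≡ 12; y = λ·(25 - 12) - 60 ≡ 49. → (12, 49)
3G: (12, 49) + (25, 60). λ = (60 - 49)/(25 - 12) ≡ 11/13 mod 61. 13⁻¹ ≡ 47 (mod 61) since 13·47 = 611 ≡ 1, so λ ≡ 29.
  x = λ² - 12 - 25 = 841 - 37 ≡ 11; y = λ·(12 - 11) - 49 ≡ 41. → (11, 41)
4G: (11, 41) + (25, 60). λ = (60 - 41)/(25 - 11) ≡ 19/14 mod 61. 14⁻¹ ≡ 48 (mod 61), so λ ≡ 58.
  x = λ² - 11 - 25 = 3364 - 36 ≡ 34; y = λ·(11 - 34) - 41 ≡ 28. → (34, 28)
5G: (34, 28) + (25, 60). λ = (60 - 28)/(25 - 34) ≡ 32/52 mod 61. 52⁻¹ ≡ 27 (mod 61) since 52·27 = 1404 ≡ 1, so λ ≡ 10.
  x = λ² - 34 - 25 = 100 - 59 ≡ 41; y = λ·(34 - 41) - 28 ≡ 24. → (41, 24)
6G: (41, 24) + (25, 60). λ = (60 - 24)/(25 - 41) ≡ 36/45 mod 61. 45⁻¹ ≡ 19 (mod 61) since 45·19 = 855 ≡ 1, so λ ≡ 13.
  x = λ² - 41 - 25 = 169 - 66 ≡ 42; y = λ·(41 - 42) - 24 ≡ 24. → (42, 24)
7G: (42, 24) + (25, 60). λ = (60 - 24)/(25 - 42) ≡ 36/44 mod 61. 44⁻¹ ≡ 43 (mod 61), so λ ≡ 23.
  x = λ² - 42 - 25 = 529 - 67 ≡ 35; y = λ·(42 - 35) - 24 ≡ 15. → (35, 15)

(35, 15)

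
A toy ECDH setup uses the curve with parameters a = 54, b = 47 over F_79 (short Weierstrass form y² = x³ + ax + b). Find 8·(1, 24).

Write P = (1, 24).
Double-and-add on 8 = (1000)₂. Start with P = (1, 24) for the leading 1-bit.
double: tangent at (1, 24): λ = (3·1² + 54)/(2·24) ≡ 57/48. 48⁻¹ ≡ 28 (mod 79), so λ ≡ 57·28 ≡ 16.
  x = λ² - 1 - 1 = 256 - 2 ≡ 17; y = λ·(1 - 17) - 24 ≡ 36. → (17, 36)
double: tangent at (17, 36): λ = (3·17² + 54)/(2·36) ≡ 52/72. 72⁻¹ ≡ 45 (mod 79) since 72·45 = 3240 ≡ 1, so λ ≡ 52·45 ≡ 49.
  x = λ² - 17 - 17 = 2401 - 34 ≡ 76; y = λ·(17 - 76) - 36 ≡ 75. → (76, 75)
double: tangent at (76, 75): λ = (3·76² + 54)/(2·75) ≡ 2/71. 71⁻¹ ≡ 69 (mod 79), so λ ≡ 2·69 ≡ 59.
  x = λ² - 76 - 76 = 3481 - 152 ≡ 11; y = λ·(76 - 11) - 75 ≡ 47. → (11, 47)

(11, 47)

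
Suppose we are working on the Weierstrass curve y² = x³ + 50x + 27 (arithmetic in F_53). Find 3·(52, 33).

Write Q = (52, 33).
Repeated addition: build up to 3Q.
2Q: tangent at (52, 33): λ = (3·52² + 50)/(2·33) ≡ 0/13. 13⁻¹ ≡ 49 (mod 53), so λ ≡ 0·49 ≡ 0.
  x = λ² - 52 - 52 = 0 - 104 ≡ 2; y = λ·(52 - 2) - 33 ≡ 20. → (2, 20)
3Q: (2, 20) + (52, 33). λ = (33 - 20)/(52 - 2) ≡ 13/50 mod 53. 50⁻¹ ≡ 35 (mod 53) since 50·35 = 1750 ≡ 1, so λ ≡ 31.
  x = λ² - 2 - 52 = 961 - 54 ≡ 6; y = λ·(2 - 6) - 20 ≡ 15. → (6, 15)

(6, 15)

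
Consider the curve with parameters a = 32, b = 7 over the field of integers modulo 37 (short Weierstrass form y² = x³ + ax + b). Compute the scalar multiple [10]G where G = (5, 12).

(22, 0)

Double-and-add on 10 = (1010)₂. Start with G = (5, 12) for the leading 1-bit.
double: tangent at (5, 12): λ = (3·5² + 32)/(2·12) ≡ 33/24. 24⁻¹ ≡ 17 (mod 37), so λ ≡ 33·17 ≡ 6.
  x = λ² - 5 - 5 = 36 - 10 ≡ 26; y = λ·(5 - 26) - 12 ≡ 10. → (26, 10)
double: tangent at (26, 10): λ = (3·26² + 32)/(2·10) ≡ 25/20. 20⁻¹ ≡ 13 (mod 37), so λ ≡ 25·13 ≡ 29.
  x = λ² - 26 - 26 = 841 - 52 ≡ 12; y = λ·(26 - 12) - 10 ≡ 26. → (12, 26)
add G: (12, 26) + (5, 12). λ = (12 - 26)/(5 - 12) ≡ 23/30 mod 37. 30⁻¹ ≡ 21 (mod 37) since 30·21 = 630 ≡ 1, so λ ≡ 2.
  x = λ² - 12 - 5 = 4 - 17 ≡ 24; y = λ·(12 - 24) - 26 ≡ 24. → (24, 24)
double: tangent at (24, 24): λ = (3·24² + 32)/(2·24) ≡ 21/11. 11⁻¹ ≡ 27 (mod 37), so λ ≡ 21·27 ≡ 12.
  x = λ² - 24 - 24 = 144 - 48 ≡ 22; y = λ·(24 - 22) - 24 ≡ 0. → (22, 0)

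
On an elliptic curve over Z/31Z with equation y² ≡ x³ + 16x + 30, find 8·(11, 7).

(6, 30)

Write P = (11, 7).
Repeated addition: build up to 8P.
2P: tangent at (11, 7): λ = (3·11² + 16)/(2·7) ≡ 7/14. 14⁻¹ ≡ 20 (mod 31), so λ ≡ 7·20 ≡ 16.
  x = λ² - 11 - 11 = 256 - 22 ≡ 17; y = λ·(11 - 17) - 7 ≡ 21. → (17, 21)
3P: (17, 21) + (11, 7). λ = (7 - 21)/(11 - 17) ≡ 17/25 mod 31. 25⁻¹ ≡ 5 (mod 31) since 25·5 = 125 ≡ 1, so λ ≡ 23.
  x = λ² - 17 - 11 = 529 - 28 ≡ 5; y = λ·(17 - 5) - 21 ≡ 7. → (5, 7)
4P: (5, 7) + (11, 7). λ = (7 - 7)/(11 - 5) ≡ 0/6 mod 31. 6⁻¹ ≡ 26 (mod 31), so λ ≡ 0.
  x = λ² - 5 - 11 = 0 - 16 ≡ 15; y = λ·(5 - 15) - 7 ≡ 24. → (15, 24)
5P: (15, 24) + (11, 7). λ = (7 - 24)/(11 - 15) ≡ 14/27 mod 31. 27⁻¹ ≡ 23 (mod 31), so λ ≡ 12.
  x = λ² - 15 - 11 = 144 - 26 ≡ 25; y = λ·(15 - 25) - 24 ≡ 11. → (25, 11)
6P: (25, 11) + (11, 7). λ = (7 - 11)/(11 - 25) ≡ 27/17 mod 31. 17⁻¹ ≡ 11 (mod 31) since 17·11 = 187 ≡ 1, so λ ≡ 18.
  x = λ² - 25 - 11 = 324 - 36 ≡ 9; y = λ·(25 - 9) - 11 ≡ 29. → (9, 29)
7P: (9, 29) + (11, 7). λ = (7 - 29)/(11 - 9) ≡ 9/2 mod 31. 2⁻¹ ≡ 16 (mod 31), so λ ≡ 20.
  x = λ² - 9 - 11 = 400 - 20 ≡ 8; y = λ·(9 - 8) - 29 ≡ 22. → (8, 22)
8P: (8, 22) + (11, 7). λ = (7 - 22)/(11 - 8) ≡ 16/3 mod 31. 3⁻¹ ≡ 21 (mod 31) since 3·21 = 63 ≡ 1, so λ ≡ 26.
  x = λ² - 8 - 11 = 676 - 19 ≡ 6; y = λ·(8 - 6) - 22 ≡ 30. → (6, 30)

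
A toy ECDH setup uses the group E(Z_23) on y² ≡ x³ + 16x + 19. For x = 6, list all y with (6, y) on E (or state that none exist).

3, 20

x³ + 16x + 19 = 331 ≡ 9 (mod 23).
Square roots of 9 mod 23: 3 and 20 (since 3² = 9 ≡ 9).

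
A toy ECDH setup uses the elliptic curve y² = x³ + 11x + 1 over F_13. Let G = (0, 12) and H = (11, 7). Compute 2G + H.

First 2G:
Repeated addition: build up to 2G.
2G: tangent at (0, 12): λ = (3·0² + 11)/(2·12) ≡ 11/11. 11⁻¹ ≡ 6 (mod 13) since 11·6 = 66 ≡ 1, so λ ≡ 11·6 ≡ 1.
  x = λ² - 0 - 0 = 1 - 0 ≡ 1; y = λ·(0 - 1) - 12 ≡ 0. → (1, 0)
2G = (1, 0).
Finally 2G + H:
(1, 0) + (11, 7). λ = (7 - 0)/(11 - 1) ≡ 7/10 mod 13. 10⁻¹ ≡ 4 (mod 13), so λ ≡ 2.
  x = λ² - 1 - 11 = 4 - 12 ≡ 5; y = λ·(1 - 5) - 0 ≡ 5. → (5, 5)

(5, 5)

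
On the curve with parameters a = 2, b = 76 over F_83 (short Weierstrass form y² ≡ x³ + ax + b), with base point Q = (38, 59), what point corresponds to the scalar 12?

(47, 49)

Repeated addition: build up to 12Q.
2Q: tangent at (38, 59): λ = (3·38² + 2)/(2·59) ≡ 18/35. 35⁻¹ ≡ 19 (mod 83) since 35·19 = 665 ≡ 1, so λ ≡ 18·19 ≡ 10.
  x = λ² - 38 - 38 = 100 - 76 ≡ 24; y = λ·(38 - 24) - 59 ≡ 81. → (24, 81)
3Q: (24, 81) + (38, 59). λ = (59 - 81)/(38 - 24) ≡ 61/14 mod 83. 14⁻¹ ≡ 6 (mod 83), so λ ≡ 34.
  x = λ² - 24 - 38 = 1156 - 62 ≡ 15; y = λ·(24 - 15) - 81 ≡ 59. → (15, 59)
4Q: (15, 59) + (38, 59). λ = (59 - 59)/(38 - 15) ≡ 0/23 mod 83. 23⁻¹ ≡ 65 (mod 83) since 23·65 = 1495 ≡ 1, so λ ≡ 0.
  x = λ² - 15 - 38 = 0 - 53 ≡ 30; y = λ·(15 - 30) - 59 ≡ 24. → (30, 24)
5Q: (30, 24) + (38, 59). λ = (59 - 24)/(38 - 30) ≡ 35/8 mod 83. 8⁻¹ ≡ 52 (mod 83), so λ ≡ 77.
  x = λ² - 30 - 38 = 5929 - 68 ≡ 51; y = λ·(30 - 51) - 24 ≡ 19. → (51, 19)
6Q: (51, 19) + (38, 59). λ = (59 - 19)/(38 - 51) ≡ 40/70 mod 83. 70⁻¹ ≡ 51 (mod 83), so λ ≡ 48.
  x = λ² - 51 - 38 = 2304 - 89 ≡ 57; y = λ·(51 - 57) - 19 ≡ 25. → (57, 25)
7Q: (57, 25) + (38, 59). λ = (59 - 25)/(38 - 57) ≡ 34/64 mod 83. 64⁻¹ ≡ 48 (mod 83) since 64·48 = 3072 ≡ 1, so λ ≡ 55.
  x = λ² - 57 - 38 = 3025 - 95 ≡ 25; y = λ·(57 - 25) - 25 ≡ 75. → (25, 75)
8Q: (25, 75) + (38, 59). λ = (59 - 75)/(38 - 25) ≡ 67/13 mod 83. 13⁻¹ ≡ 32 (mod 83), so λ ≡ 69.
  x = λ² - 25 - 38 = 4761 - 63 ≡ 50; y = λ·(25 - 50) - 75 ≡ 26. → (50, 26)
9Q: (50, 26) + (38, 59). λ = (59 - 26)/(38 - 50) ≡ 33/71 mod 83. 71⁻¹ ≡ 76 (mod 83), so λ ≡ 18.
  x = λ² - 50 - 38 = 324 - 88 ≡ 70; y = λ·(50 - 70) - 26 ≡ 29. → (70, 29)
10Q: (70, 29) + (38, 59). λ = (59 - 29)/(38 - 70) ≡ 30/51 mod 83. 51⁻¹ ≡ 70 (mod 83) since 51·70 = 3570 ≡ 1, so λ ≡ 25.
  x = λ² - 70 - 38 = 625 - 108 ≡ 19; y = λ·(70 - 19) - 29 ≡ 1. → (19, 1)
11Q: (19, 1) + (38, 59). λ = (59 - 1)/(38 - 19) ≡ 58/19 mod 83. 19⁻¹ ≡ 35 (mod 83), so λ ≡ 38.
  x = λ² - 19 - 38 = 1444 - 57 ≡ 59; y = λ·(19 - 59) - 1 ≡ 56. → (59, 56)
12Q: (59, 56) + (38, 59). λ = (59 - 56)/(38 - 59) ≡ 3/62 mod 83. 62⁻¹ ≡ 79 (mod 83), so λ ≡ 71.
  x = λ² - 59 - 38 = 5041 - 97 ≡ 47; y = λ·(59 - 47) - 56 ≡ 49. → (47, 49)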